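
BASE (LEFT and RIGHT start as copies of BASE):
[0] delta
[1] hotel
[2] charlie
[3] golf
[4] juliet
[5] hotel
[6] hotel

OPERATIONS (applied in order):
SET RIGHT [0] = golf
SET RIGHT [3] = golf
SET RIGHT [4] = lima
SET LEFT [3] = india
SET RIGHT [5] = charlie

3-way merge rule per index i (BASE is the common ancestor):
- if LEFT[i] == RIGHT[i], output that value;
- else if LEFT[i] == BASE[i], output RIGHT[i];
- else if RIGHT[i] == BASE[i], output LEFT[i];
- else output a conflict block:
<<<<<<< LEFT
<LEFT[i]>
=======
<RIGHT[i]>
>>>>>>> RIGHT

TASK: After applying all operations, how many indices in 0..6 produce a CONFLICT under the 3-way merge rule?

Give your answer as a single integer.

Final LEFT:  [delta, hotel, charlie, india, juliet, hotel, hotel]
Final RIGHT: [golf, hotel, charlie, golf, lima, charlie, hotel]
i=0: L=delta=BASE, R=golf -> take RIGHT -> golf
i=1: L=hotel R=hotel -> agree -> hotel
i=2: L=charlie R=charlie -> agree -> charlie
i=3: L=india, R=golf=BASE -> take LEFT -> india
i=4: L=juliet=BASE, R=lima -> take RIGHT -> lima
i=5: L=hotel=BASE, R=charlie -> take RIGHT -> charlie
i=6: L=hotel R=hotel -> agree -> hotel
Conflict count: 0

Answer: 0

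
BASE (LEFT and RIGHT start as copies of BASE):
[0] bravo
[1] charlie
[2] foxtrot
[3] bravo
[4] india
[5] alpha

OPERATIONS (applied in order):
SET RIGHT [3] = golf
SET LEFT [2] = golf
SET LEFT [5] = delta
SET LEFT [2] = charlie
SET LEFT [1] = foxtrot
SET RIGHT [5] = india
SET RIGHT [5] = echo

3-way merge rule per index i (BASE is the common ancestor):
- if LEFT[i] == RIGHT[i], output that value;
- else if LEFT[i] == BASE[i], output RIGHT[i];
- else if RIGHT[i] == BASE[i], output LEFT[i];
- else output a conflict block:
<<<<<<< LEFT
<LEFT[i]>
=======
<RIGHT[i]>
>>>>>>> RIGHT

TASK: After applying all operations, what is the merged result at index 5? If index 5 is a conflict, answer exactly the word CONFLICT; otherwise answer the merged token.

Answer: CONFLICT

Derivation:
Final LEFT:  [bravo, foxtrot, charlie, bravo, india, delta]
Final RIGHT: [bravo, charlie, foxtrot, golf, india, echo]
i=0: L=bravo R=bravo -> agree -> bravo
i=1: L=foxtrot, R=charlie=BASE -> take LEFT -> foxtrot
i=2: L=charlie, R=foxtrot=BASE -> take LEFT -> charlie
i=3: L=bravo=BASE, R=golf -> take RIGHT -> golf
i=4: L=india R=india -> agree -> india
i=5: BASE=alpha L=delta R=echo all differ -> CONFLICT
Index 5 -> CONFLICT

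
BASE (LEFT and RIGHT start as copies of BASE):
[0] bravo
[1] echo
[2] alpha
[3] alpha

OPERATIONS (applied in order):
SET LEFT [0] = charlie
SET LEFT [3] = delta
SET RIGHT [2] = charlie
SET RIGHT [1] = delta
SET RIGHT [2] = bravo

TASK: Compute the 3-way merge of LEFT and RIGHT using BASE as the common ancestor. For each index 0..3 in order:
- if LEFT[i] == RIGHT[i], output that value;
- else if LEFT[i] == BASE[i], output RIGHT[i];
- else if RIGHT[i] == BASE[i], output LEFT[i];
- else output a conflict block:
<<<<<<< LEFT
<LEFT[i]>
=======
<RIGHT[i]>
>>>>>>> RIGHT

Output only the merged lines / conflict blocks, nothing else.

Answer: charlie
delta
bravo
delta

Derivation:
Final LEFT:  [charlie, echo, alpha, delta]
Final RIGHT: [bravo, delta, bravo, alpha]
i=0: L=charlie, R=bravo=BASE -> take LEFT -> charlie
i=1: L=echo=BASE, R=delta -> take RIGHT -> delta
i=2: L=alpha=BASE, R=bravo -> take RIGHT -> bravo
i=3: L=delta, R=alpha=BASE -> take LEFT -> delta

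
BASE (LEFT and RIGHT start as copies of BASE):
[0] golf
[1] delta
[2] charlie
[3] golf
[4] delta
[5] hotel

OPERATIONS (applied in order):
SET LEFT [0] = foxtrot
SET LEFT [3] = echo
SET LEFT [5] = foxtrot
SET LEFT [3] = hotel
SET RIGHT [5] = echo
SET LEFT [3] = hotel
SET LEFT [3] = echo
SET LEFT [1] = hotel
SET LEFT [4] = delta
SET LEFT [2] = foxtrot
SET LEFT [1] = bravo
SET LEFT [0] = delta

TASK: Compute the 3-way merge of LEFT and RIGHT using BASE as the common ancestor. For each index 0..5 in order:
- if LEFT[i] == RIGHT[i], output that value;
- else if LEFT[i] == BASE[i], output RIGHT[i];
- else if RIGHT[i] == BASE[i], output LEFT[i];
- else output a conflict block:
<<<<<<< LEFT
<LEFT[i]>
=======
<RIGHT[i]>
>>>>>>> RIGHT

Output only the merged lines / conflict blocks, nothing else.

Answer: delta
bravo
foxtrot
echo
delta
<<<<<<< LEFT
foxtrot
=======
echo
>>>>>>> RIGHT

Derivation:
Final LEFT:  [delta, bravo, foxtrot, echo, delta, foxtrot]
Final RIGHT: [golf, delta, charlie, golf, delta, echo]
i=0: L=delta, R=golf=BASE -> take LEFT -> delta
i=1: L=bravo, R=delta=BASE -> take LEFT -> bravo
i=2: L=foxtrot, R=charlie=BASE -> take LEFT -> foxtrot
i=3: L=echo, R=golf=BASE -> take LEFT -> echo
i=4: L=delta R=delta -> agree -> delta
i=5: BASE=hotel L=foxtrot R=echo all differ -> CONFLICT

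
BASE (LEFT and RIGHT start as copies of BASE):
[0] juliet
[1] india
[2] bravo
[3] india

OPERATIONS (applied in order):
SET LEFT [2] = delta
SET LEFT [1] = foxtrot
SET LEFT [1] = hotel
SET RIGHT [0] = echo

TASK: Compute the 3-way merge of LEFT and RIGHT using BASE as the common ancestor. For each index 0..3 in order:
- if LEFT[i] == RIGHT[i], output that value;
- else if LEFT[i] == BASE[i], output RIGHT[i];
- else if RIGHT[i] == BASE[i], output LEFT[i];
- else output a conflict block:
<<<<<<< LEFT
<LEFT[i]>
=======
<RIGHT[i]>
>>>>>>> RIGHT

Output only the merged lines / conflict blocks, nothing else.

Final LEFT:  [juliet, hotel, delta, india]
Final RIGHT: [echo, india, bravo, india]
i=0: L=juliet=BASE, R=echo -> take RIGHT -> echo
i=1: L=hotel, R=india=BASE -> take LEFT -> hotel
i=2: L=delta, R=bravo=BASE -> take LEFT -> delta
i=3: L=india R=india -> agree -> india

Answer: echo
hotel
delta
india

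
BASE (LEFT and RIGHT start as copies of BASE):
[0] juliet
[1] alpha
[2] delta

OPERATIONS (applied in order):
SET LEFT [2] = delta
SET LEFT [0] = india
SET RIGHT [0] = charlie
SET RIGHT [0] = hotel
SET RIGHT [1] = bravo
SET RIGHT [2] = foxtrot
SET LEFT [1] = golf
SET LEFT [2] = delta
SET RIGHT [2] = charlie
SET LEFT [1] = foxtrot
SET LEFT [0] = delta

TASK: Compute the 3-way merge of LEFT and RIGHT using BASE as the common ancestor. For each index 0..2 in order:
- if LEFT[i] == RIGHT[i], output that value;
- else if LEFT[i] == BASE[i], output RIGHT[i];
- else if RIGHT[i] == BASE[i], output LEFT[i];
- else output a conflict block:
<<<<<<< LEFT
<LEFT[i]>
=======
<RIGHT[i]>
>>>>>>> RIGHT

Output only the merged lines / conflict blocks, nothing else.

Answer: <<<<<<< LEFT
delta
=======
hotel
>>>>>>> RIGHT
<<<<<<< LEFT
foxtrot
=======
bravo
>>>>>>> RIGHT
charlie

Derivation:
Final LEFT:  [delta, foxtrot, delta]
Final RIGHT: [hotel, bravo, charlie]
i=0: BASE=juliet L=delta R=hotel all differ -> CONFLICT
i=1: BASE=alpha L=foxtrot R=bravo all differ -> CONFLICT
i=2: L=delta=BASE, R=charlie -> take RIGHT -> charlie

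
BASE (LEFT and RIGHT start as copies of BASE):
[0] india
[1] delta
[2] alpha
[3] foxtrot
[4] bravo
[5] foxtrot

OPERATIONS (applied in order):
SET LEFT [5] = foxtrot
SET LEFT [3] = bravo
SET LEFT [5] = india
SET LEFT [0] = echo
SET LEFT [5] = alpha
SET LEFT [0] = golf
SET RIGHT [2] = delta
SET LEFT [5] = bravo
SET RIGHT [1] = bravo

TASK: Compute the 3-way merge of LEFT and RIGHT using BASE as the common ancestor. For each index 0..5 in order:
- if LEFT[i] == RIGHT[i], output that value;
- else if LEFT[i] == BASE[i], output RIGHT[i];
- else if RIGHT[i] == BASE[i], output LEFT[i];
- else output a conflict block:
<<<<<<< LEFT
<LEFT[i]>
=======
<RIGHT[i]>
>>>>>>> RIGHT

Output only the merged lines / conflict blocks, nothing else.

Final LEFT:  [golf, delta, alpha, bravo, bravo, bravo]
Final RIGHT: [india, bravo, delta, foxtrot, bravo, foxtrot]
i=0: L=golf, R=india=BASE -> take LEFT -> golf
i=1: L=delta=BASE, R=bravo -> take RIGHT -> bravo
i=2: L=alpha=BASE, R=delta -> take RIGHT -> delta
i=3: L=bravo, R=foxtrot=BASE -> take LEFT -> bravo
i=4: L=bravo R=bravo -> agree -> bravo
i=5: L=bravo, R=foxtrot=BASE -> take LEFT -> bravo

Answer: golf
bravo
delta
bravo
bravo
bravo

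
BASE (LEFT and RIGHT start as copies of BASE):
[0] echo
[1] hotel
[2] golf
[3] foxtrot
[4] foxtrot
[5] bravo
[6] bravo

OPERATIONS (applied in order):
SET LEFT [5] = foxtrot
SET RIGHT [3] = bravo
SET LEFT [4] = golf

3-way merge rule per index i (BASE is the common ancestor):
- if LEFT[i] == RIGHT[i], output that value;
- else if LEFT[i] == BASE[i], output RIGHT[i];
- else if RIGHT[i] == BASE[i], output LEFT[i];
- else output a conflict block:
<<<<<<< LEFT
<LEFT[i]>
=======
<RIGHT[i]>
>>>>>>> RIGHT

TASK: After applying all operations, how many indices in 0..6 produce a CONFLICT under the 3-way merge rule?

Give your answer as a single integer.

Final LEFT:  [echo, hotel, golf, foxtrot, golf, foxtrot, bravo]
Final RIGHT: [echo, hotel, golf, bravo, foxtrot, bravo, bravo]
i=0: L=echo R=echo -> agree -> echo
i=1: L=hotel R=hotel -> agree -> hotel
i=2: L=golf R=golf -> agree -> golf
i=3: L=foxtrot=BASE, R=bravo -> take RIGHT -> bravo
i=4: L=golf, R=foxtrot=BASE -> take LEFT -> golf
i=5: L=foxtrot, R=bravo=BASE -> take LEFT -> foxtrot
i=6: L=bravo R=bravo -> agree -> bravo
Conflict count: 0

Answer: 0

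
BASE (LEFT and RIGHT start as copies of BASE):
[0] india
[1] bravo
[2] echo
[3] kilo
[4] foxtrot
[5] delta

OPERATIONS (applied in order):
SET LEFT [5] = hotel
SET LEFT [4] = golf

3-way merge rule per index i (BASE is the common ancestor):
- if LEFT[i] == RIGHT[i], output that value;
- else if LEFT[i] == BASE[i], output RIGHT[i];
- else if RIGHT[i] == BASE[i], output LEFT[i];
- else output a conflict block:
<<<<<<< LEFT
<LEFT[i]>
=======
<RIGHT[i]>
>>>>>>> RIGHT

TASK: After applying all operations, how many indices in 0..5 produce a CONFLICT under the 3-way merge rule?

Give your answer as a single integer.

Final LEFT:  [india, bravo, echo, kilo, golf, hotel]
Final RIGHT: [india, bravo, echo, kilo, foxtrot, delta]
i=0: L=india R=india -> agree -> india
i=1: L=bravo R=bravo -> agree -> bravo
i=2: L=echo R=echo -> agree -> echo
i=3: L=kilo R=kilo -> agree -> kilo
i=4: L=golf, R=foxtrot=BASE -> take LEFT -> golf
i=5: L=hotel, R=delta=BASE -> take LEFT -> hotel
Conflict count: 0

Answer: 0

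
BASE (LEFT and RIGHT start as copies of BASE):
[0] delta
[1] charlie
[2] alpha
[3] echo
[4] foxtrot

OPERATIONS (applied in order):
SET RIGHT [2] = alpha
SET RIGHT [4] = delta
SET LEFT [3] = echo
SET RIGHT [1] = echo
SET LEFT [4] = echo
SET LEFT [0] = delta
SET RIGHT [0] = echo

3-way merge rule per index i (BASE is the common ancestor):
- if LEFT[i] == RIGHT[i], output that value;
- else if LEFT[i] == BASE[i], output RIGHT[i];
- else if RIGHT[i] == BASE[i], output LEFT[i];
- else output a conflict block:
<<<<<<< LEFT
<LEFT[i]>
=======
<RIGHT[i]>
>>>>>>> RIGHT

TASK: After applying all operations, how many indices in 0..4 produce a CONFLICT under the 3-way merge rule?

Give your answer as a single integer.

Answer: 1

Derivation:
Final LEFT:  [delta, charlie, alpha, echo, echo]
Final RIGHT: [echo, echo, alpha, echo, delta]
i=0: L=delta=BASE, R=echo -> take RIGHT -> echo
i=1: L=charlie=BASE, R=echo -> take RIGHT -> echo
i=2: L=alpha R=alpha -> agree -> alpha
i=3: L=echo R=echo -> agree -> echo
i=4: BASE=foxtrot L=echo R=delta all differ -> CONFLICT
Conflict count: 1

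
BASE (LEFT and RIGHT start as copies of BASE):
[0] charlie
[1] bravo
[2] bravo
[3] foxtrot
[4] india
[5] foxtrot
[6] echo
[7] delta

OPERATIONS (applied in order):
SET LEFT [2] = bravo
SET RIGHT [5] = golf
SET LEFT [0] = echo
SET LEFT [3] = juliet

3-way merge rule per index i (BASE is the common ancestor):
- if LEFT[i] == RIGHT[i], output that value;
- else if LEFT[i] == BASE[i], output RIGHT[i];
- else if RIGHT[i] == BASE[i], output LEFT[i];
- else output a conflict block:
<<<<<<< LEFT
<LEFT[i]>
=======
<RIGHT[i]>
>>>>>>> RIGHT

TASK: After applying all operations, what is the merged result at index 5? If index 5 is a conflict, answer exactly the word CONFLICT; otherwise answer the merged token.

Final LEFT:  [echo, bravo, bravo, juliet, india, foxtrot, echo, delta]
Final RIGHT: [charlie, bravo, bravo, foxtrot, india, golf, echo, delta]
i=0: L=echo, R=charlie=BASE -> take LEFT -> echo
i=1: L=bravo R=bravo -> agree -> bravo
i=2: L=bravo R=bravo -> agree -> bravo
i=3: L=juliet, R=foxtrot=BASE -> take LEFT -> juliet
i=4: L=india R=india -> agree -> india
i=5: L=foxtrot=BASE, R=golf -> take RIGHT -> golf
i=6: L=echo R=echo -> agree -> echo
i=7: L=delta R=delta -> agree -> delta
Index 5 -> golf

Answer: golf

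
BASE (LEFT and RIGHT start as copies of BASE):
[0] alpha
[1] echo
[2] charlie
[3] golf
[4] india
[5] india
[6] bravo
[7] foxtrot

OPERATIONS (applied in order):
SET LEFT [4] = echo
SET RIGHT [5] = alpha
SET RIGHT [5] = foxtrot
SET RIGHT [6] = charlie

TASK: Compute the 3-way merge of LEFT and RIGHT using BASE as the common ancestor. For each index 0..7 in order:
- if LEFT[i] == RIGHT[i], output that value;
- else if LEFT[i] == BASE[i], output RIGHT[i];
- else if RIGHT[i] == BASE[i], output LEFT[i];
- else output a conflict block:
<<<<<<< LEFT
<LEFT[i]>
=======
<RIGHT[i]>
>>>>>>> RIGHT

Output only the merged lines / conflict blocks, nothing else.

Final LEFT:  [alpha, echo, charlie, golf, echo, india, bravo, foxtrot]
Final RIGHT: [alpha, echo, charlie, golf, india, foxtrot, charlie, foxtrot]
i=0: L=alpha R=alpha -> agree -> alpha
i=1: L=echo R=echo -> agree -> echo
i=2: L=charlie R=charlie -> agree -> charlie
i=3: L=golf R=golf -> agree -> golf
i=4: L=echo, R=india=BASE -> take LEFT -> echo
i=5: L=india=BASE, R=foxtrot -> take RIGHT -> foxtrot
i=6: L=bravo=BASE, R=charlie -> take RIGHT -> charlie
i=7: L=foxtrot R=foxtrot -> agree -> foxtrot

Answer: alpha
echo
charlie
golf
echo
foxtrot
charlie
foxtrot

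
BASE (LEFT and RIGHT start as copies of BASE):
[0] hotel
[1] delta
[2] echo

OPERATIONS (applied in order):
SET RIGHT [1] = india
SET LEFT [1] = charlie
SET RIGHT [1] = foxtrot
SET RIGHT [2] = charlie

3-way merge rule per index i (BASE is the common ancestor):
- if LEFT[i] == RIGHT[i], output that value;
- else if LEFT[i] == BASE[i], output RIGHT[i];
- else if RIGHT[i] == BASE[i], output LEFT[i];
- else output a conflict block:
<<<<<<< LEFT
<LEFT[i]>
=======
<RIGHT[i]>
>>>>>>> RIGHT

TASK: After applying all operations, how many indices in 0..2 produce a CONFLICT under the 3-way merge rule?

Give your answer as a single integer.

Answer: 1

Derivation:
Final LEFT:  [hotel, charlie, echo]
Final RIGHT: [hotel, foxtrot, charlie]
i=0: L=hotel R=hotel -> agree -> hotel
i=1: BASE=delta L=charlie R=foxtrot all differ -> CONFLICT
i=2: L=echo=BASE, R=charlie -> take RIGHT -> charlie
Conflict count: 1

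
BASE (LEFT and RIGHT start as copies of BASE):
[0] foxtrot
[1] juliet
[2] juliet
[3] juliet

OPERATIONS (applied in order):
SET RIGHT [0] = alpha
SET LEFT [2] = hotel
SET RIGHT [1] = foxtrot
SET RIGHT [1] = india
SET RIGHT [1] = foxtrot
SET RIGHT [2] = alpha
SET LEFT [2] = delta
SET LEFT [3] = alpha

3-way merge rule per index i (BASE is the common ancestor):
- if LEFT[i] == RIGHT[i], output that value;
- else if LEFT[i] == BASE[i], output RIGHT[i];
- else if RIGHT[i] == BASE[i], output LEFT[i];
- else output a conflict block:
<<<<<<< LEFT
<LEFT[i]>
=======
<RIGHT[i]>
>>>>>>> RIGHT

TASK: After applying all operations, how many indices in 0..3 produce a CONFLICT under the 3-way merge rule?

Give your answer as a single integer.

Final LEFT:  [foxtrot, juliet, delta, alpha]
Final RIGHT: [alpha, foxtrot, alpha, juliet]
i=0: L=foxtrot=BASE, R=alpha -> take RIGHT -> alpha
i=1: L=juliet=BASE, R=foxtrot -> take RIGHT -> foxtrot
i=2: BASE=juliet L=delta R=alpha all differ -> CONFLICT
i=3: L=alpha, R=juliet=BASE -> take LEFT -> alpha
Conflict count: 1

Answer: 1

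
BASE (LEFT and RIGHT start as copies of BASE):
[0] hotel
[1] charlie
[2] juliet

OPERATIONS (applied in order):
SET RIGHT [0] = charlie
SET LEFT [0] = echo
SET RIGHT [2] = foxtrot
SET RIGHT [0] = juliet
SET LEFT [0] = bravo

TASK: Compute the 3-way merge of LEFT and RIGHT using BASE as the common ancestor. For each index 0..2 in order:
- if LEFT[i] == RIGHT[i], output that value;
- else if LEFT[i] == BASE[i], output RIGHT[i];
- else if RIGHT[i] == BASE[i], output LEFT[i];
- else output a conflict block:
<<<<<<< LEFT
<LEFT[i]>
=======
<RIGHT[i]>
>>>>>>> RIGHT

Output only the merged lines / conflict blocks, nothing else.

Answer: <<<<<<< LEFT
bravo
=======
juliet
>>>>>>> RIGHT
charlie
foxtrot

Derivation:
Final LEFT:  [bravo, charlie, juliet]
Final RIGHT: [juliet, charlie, foxtrot]
i=0: BASE=hotel L=bravo R=juliet all differ -> CONFLICT
i=1: L=charlie R=charlie -> agree -> charlie
i=2: L=juliet=BASE, R=foxtrot -> take RIGHT -> foxtrot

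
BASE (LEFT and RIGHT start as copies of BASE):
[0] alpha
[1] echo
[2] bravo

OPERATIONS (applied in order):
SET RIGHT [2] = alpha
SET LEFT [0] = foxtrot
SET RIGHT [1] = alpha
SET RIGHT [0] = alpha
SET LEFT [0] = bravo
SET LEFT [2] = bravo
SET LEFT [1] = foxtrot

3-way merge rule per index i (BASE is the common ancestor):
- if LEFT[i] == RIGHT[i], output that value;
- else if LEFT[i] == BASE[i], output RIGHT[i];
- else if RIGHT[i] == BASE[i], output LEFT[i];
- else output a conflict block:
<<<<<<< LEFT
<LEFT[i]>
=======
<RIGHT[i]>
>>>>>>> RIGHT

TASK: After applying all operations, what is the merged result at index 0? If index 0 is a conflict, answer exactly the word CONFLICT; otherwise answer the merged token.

Answer: bravo

Derivation:
Final LEFT:  [bravo, foxtrot, bravo]
Final RIGHT: [alpha, alpha, alpha]
i=0: L=bravo, R=alpha=BASE -> take LEFT -> bravo
i=1: BASE=echo L=foxtrot R=alpha all differ -> CONFLICT
i=2: L=bravo=BASE, R=alpha -> take RIGHT -> alpha
Index 0 -> bravo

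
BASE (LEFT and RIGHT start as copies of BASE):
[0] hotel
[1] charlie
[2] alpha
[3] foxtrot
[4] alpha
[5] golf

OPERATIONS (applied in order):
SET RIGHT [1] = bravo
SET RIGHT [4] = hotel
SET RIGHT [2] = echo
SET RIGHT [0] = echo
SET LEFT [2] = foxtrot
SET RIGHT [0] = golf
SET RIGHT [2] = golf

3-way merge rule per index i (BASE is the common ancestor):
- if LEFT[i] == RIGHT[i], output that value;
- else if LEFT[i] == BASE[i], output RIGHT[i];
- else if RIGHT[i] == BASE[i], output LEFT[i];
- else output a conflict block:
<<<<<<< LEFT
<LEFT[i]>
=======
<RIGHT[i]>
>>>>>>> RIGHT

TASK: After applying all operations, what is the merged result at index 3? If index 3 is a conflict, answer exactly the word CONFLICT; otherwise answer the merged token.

Answer: foxtrot

Derivation:
Final LEFT:  [hotel, charlie, foxtrot, foxtrot, alpha, golf]
Final RIGHT: [golf, bravo, golf, foxtrot, hotel, golf]
i=0: L=hotel=BASE, R=golf -> take RIGHT -> golf
i=1: L=charlie=BASE, R=bravo -> take RIGHT -> bravo
i=2: BASE=alpha L=foxtrot R=golf all differ -> CONFLICT
i=3: L=foxtrot R=foxtrot -> agree -> foxtrot
i=4: L=alpha=BASE, R=hotel -> take RIGHT -> hotel
i=5: L=golf R=golf -> agree -> golf
Index 3 -> foxtrot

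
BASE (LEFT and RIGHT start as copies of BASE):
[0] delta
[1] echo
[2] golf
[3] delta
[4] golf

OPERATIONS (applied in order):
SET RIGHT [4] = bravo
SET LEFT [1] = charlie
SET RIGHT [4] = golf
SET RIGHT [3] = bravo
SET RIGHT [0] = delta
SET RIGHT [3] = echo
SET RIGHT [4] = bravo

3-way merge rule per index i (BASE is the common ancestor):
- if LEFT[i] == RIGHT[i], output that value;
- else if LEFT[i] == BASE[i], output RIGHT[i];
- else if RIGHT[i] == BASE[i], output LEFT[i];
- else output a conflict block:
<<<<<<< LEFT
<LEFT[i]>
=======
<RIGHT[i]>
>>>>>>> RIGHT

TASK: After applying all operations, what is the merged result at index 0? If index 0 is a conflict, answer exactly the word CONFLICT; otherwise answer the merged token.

Final LEFT:  [delta, charlie, golf, delta, golf]
Final RIGHT: [delta, echo, golf, echo, bravo]
i=0: L=delta R=delta -> agree -> delta
i=1: L=charlie, R=echo=BASE -> take LEFT -> charlie
i=2: L=golf R=golf -> agree -> golf
i=3: L=delta=BASE, R=echo -> take RIGHT -> echo
i=4: L=golf=BASE, R=bravo -> take RIGHT -> bravo
Index 0 -> delta

Answer: delta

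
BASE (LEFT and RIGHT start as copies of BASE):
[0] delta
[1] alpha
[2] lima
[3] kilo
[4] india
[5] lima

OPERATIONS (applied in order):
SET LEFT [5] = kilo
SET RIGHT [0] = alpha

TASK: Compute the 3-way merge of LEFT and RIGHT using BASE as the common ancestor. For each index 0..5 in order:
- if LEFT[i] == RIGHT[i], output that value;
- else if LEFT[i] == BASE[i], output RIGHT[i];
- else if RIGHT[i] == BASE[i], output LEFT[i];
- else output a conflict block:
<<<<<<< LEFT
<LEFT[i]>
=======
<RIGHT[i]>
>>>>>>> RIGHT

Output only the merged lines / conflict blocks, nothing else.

Answer: alpha
alpha
lima
kilo
india
kilo

Derivation:
Final LEFT:  [delta, alpha, lima, kilo, india, kilo]
Final RIGHT: [alpha, alpha, lima, kilo, india, lima]
i=0: L=delta=BASE, R=alpha -> take RIGHT -> alpha
i=1: L=alpha R=alpha -> agree -> alpha
i=2: L=lima R=lima -> agree -> lima
i=3: L=kilo R=kilo -> agree -> kilo
i=4: L=india R=india -> agree -> india
i=5: L=kilo, R=lima=BASE -> take LEFT -> kilo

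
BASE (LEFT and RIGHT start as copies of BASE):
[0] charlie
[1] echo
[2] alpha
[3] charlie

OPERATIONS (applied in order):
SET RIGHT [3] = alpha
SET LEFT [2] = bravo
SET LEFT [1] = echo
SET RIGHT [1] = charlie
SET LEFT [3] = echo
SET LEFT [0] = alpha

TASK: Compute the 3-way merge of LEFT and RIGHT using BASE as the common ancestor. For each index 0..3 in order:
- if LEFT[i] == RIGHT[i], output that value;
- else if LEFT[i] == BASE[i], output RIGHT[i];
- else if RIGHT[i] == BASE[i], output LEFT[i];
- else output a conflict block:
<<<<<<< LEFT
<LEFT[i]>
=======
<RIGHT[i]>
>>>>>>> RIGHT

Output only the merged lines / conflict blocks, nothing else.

Answer: alpha
charlie
bravo
<<<<<<< LEFT
echo
=======
alpha
>>>>>>> RIGHT

Derivation:
Final LEFT:  [alpha, echo, bravo, echo]
Final RIGHT: [charlie, charlie, alpha, alpha]
i=0: L=alpha, R=charlie=BASE -> take LEFT -> alpha
i=1: L=echo=BASE, R=charlie -> take RIGHT -> charlie
i=2: L=bravo, R=alpha=BASE -> take LEFT -> bravo
i=3: BASE=charlie L=echo R=alpha all differ -> CONFLICT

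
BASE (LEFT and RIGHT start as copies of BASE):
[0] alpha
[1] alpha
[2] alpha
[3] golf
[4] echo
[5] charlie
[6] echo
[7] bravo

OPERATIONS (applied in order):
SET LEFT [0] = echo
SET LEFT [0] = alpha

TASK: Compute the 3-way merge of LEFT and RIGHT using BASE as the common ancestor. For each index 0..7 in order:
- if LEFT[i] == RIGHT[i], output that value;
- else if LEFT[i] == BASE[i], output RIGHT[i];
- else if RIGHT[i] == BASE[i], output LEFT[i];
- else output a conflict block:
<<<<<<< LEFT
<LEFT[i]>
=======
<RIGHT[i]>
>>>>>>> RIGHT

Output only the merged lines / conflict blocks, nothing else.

Answer: alpha
alpha
alpha
golf
echo
charlie
echo
bravo

Derivation:
Final LEFT:  [alpha, alpha, alpha, golf, echo, charlie, echo, bravo]
Final RIGHT: [alpha, alpha, alpha, golf, echo, charlie, echo, bravo]
i=0: L=alpha R=alpha -> agree -> alpha
i=1: L=alpha R=alpha -> agree -> alpha
i=2: L=alpha R=alpha -> agree -> alpha
i=3: L=golf R=golf -> agree -> golf
i=4: L=echo R=echo -> agree -> echo
i=5: L=charlie R=charlie -> agree -> charlie
i=6: L=echo R=echo -> agree -> echo
i=7: L=bravo R=bravo -> agree -> bravo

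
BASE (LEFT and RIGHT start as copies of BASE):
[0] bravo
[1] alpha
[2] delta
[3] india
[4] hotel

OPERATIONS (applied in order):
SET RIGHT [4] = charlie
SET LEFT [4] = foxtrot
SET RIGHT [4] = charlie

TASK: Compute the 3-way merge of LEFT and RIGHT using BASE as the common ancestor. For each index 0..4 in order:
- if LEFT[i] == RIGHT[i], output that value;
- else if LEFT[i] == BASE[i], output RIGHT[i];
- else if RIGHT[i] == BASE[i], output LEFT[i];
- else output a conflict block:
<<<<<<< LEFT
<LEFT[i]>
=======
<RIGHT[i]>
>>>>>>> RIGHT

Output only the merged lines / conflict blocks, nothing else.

Final LEFT:  [bravo, alpha, delta, india, foxtrot]
Final RIGHT: [bravo, alpha, delta, india, charlie]
i=0: L=bravo R=bravo -> agree -> bravo
i=1: L=alpha R=alpha -> agree -> alpha
i=2: L=delta R=delta -> agree -> delta
i=3: L=india R=india -> agree -> india
i=4: BASE=hotel L=foxtrot R=charlie all differ -> CONFLICT

Answer: bravo
alpha
delta
india
<<<<<<< LEFT
foxtrot
=======
charlie
>>>>>>> RIGHT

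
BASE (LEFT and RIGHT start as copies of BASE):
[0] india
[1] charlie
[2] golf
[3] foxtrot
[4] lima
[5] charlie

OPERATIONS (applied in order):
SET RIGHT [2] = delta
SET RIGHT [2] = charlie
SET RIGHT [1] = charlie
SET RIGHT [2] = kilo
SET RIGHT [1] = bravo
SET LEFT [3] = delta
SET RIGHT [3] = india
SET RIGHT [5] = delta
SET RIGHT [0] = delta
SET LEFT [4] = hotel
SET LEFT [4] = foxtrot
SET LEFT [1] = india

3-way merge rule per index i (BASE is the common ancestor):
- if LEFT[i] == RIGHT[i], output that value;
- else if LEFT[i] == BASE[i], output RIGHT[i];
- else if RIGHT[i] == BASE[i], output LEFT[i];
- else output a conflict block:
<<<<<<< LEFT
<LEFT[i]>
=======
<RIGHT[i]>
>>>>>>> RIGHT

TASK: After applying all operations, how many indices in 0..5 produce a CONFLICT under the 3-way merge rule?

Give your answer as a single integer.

Final LEFT:  [india, india, golf, delta, foxtrot, charlie]
Final RIGHT: [delta, bravo, kilo, india, lima, delta]
i=0: L=india=BASE, R=delta -> take RIGHT -> delta
i=1: BASE=charlie L=india R=bravo all differ -> CONFLICT
i=2: L=golf=BASE, R=kilo -> take RIGHT -> kilo
i=3: BASE=foxtrot L=delta R=india all differ -> CONFLICT
i=4: L=foxtrot, R=lima=BASE -> take LEFT -> foxtrot
i=5: L=charlie=BASE, R=delta -> take RIGHT -> delta
Conflict count: 2

Answer: 2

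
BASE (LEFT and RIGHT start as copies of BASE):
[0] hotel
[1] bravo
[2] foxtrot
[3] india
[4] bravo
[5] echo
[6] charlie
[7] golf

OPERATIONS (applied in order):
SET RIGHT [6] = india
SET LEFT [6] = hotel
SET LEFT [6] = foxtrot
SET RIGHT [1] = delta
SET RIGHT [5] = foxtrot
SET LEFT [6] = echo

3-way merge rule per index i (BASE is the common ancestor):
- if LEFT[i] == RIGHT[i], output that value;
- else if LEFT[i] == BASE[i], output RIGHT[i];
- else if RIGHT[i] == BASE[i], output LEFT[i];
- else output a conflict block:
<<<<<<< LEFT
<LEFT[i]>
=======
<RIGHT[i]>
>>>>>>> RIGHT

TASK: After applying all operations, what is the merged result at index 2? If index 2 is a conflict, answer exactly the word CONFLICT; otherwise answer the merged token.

Answer: foxtrot

Derivation:
Final LEFT:  [hotel, bravo, foxtrot, india, bravo, echo, echo, golf]
Final RIGHT: [hotel, delta, foxtrot, india, bravo, foxtrot, india, golf]
i=0: L=hotel R=hotel -> agree -> hotel
i=1: L=bravo=BASE, R=delta -> take RIGHT -> delta
i=2: L=foxtrot R=foxtrot -> agree -> foxtrot
i=3: L=india R=india -> agree -> india
i=4: L=bravo R=bravo -> agree -> bravo
i=5: L=echo=BASE, R=foxtrot -> take RIGHT -> foxtrot
i=6: BASE=charlie L=echo R=india all differ -> CONFLICT
i=7: L=golf R=golf -> agree -> golf
Index 2 -> foxtrot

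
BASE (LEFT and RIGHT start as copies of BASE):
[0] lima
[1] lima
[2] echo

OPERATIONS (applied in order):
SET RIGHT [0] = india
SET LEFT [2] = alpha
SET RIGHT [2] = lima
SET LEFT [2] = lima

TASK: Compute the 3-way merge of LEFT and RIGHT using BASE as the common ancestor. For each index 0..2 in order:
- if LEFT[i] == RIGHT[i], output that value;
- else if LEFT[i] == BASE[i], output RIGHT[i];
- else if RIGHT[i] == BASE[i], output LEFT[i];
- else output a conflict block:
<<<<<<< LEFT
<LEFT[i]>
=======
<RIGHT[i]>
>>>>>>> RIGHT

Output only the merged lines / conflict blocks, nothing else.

Final LEFT:  [lima, lima, lima]
Final RIGHT: [india, lima, lima]
i=0: L=lima=BASE, R=india -> take RIGHT -> india
i=1: L=lima R=lima -> agree -> lima
i=2: L=lima R=lima -> agree -> lima

Answer: india
lima
lima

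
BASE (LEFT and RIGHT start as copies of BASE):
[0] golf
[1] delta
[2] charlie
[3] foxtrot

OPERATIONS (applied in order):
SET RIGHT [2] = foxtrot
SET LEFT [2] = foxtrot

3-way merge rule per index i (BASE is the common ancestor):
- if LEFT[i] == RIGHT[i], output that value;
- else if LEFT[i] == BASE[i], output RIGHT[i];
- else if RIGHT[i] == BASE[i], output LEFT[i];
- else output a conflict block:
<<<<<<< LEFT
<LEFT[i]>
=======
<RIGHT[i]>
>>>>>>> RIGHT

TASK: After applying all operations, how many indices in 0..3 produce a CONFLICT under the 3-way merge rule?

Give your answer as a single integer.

Answer: 0

Derivation:
Final LEFT:  [golf, delta, foxtrot, foxtrot]
Final RIGHT: [golf, delta, foxtrot, foxtrot]
i=0: L=golf R=golf -> agree -> golf
i=1: L=delta R=delta -> agree -> delta
i=2: L=foxtrot R=foxtrot -> agree -> foxtrot
i=3: L=foxtrot R=foxtrot -> agree -> foxtrot
Conflict count: 0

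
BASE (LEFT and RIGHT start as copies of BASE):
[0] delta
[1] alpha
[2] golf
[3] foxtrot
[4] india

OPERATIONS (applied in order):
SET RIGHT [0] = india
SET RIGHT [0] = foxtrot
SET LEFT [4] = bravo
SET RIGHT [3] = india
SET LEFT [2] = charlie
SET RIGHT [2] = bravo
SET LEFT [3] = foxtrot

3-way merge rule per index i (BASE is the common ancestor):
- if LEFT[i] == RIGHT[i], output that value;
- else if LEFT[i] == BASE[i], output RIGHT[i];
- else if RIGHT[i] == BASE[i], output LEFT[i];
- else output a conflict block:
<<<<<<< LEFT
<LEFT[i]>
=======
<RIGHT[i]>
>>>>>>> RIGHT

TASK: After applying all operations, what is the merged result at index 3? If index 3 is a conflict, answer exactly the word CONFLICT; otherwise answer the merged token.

Answer: india

Derivation:
Final LEFT:  [delta, alpha, charlie, foxtrot, bravo]
Final RIGHT: [foxtrot, alpha, bravo, india, india]
i=0: L=delta=BASE, R=foxtrot -> take RIGHT -> foxtrot
i=1: L=alpha R=alpha -> agree -> alpha
i=2: BASE=golf L=charlie R=bravo all differ -> CONFLICT
i=3: L=foxtrot=BASE, R=india -> take RIGHT -> india
i=4: L=bravo, R=india=BASE -> take LEFT -> bravo
Index 3 -> india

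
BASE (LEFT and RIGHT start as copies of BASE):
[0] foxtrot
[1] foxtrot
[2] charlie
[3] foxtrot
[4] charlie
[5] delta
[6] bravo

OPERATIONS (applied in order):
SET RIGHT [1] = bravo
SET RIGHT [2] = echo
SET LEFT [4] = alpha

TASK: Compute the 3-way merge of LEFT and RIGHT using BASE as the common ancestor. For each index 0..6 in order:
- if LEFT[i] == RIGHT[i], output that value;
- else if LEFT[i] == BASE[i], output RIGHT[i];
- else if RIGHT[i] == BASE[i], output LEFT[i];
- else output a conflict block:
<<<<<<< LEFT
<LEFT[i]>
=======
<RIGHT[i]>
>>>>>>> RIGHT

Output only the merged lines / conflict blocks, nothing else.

Answer: foxtrot
bravo
echo
foxtrot
alpha
delta
bravo

Derivation:
Final LEFT:  [foxtrot, foxtrot, charlie, foxtrot, alpha, delta, bravo]
Final RIGHT: [foxtrot, bravo, echo, foxtrot, charlie, delta, bravo]
i=0: L=foxtrot R=foxtrot -> agree -> foxtrot
i=1: L=foxtrot=BASE, R=bravo -> take RIGHT -> bravo
i=2: L=charlie=BASE, R=echo -> take RIGHT -> echo
i=3: L=foxtrot R=foxtrot -> agree -> foxtrot
i=4: L=alpha, R=charlie=BASE -> take LEFT -> alpha
i=5: L=delta R=delta -> agree -> delta
i=6: L=bravo R=bravo -> agree -> bravo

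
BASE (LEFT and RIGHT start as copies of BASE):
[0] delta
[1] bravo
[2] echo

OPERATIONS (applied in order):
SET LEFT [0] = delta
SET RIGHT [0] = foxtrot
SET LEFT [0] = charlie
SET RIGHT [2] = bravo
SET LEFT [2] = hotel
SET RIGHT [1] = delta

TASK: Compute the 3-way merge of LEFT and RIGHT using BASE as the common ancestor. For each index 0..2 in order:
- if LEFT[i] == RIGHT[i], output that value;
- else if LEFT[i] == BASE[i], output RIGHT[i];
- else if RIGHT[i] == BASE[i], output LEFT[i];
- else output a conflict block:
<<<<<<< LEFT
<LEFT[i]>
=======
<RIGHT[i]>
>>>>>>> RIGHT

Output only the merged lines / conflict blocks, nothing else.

Answer: <<<<<<< LEFT
charlie
=======
foxtrot
>>>>>>> RIGHT
delta
<<<<<<< LEFT
hotel
=======
bravo
>>>>>>> RIGHT

Derivation:
Final LEFT:  [charlie, bravo, hotel]
Final RIGHT: [foxtrot, delta, bravo]
i=0: BASE=delta L=charlie R=foxtrot all differ -> CONFLICT
i=1: L=bravo=BASE, R=delta -> take RIGHT -> delta
i=2: BASE=echo L=hotel R=bravo all differ -> CONFLICT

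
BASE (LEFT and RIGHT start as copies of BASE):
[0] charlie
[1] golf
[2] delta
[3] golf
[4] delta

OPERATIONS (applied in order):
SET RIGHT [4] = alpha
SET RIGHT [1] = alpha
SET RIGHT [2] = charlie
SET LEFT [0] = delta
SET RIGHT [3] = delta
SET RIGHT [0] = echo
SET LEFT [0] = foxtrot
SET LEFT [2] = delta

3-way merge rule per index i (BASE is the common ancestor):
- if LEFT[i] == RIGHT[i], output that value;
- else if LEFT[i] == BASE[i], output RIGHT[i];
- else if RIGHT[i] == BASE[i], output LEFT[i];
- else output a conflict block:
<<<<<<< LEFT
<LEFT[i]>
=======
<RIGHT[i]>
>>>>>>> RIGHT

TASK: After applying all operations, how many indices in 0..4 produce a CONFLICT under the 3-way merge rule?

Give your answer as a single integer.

Final LEFT:  [foxtrot, golf, delta, golf, delta]
Final RIGHT: [echo, alpha, charlie, delta, alpha]
i=0: BASE=charlie L=foxtrot R=echo all differ -> CONFLICT
i=1: L=golf=BASE, R=alpha -> take RIGHT -> alpha
i=2: L=delta=BASE, R=charlie -> take RIGHT -> charlie
i=3: L=golf=BASE, R=delta -> take RIGHT -> delta
i=4: L=delta=BASE, R=alpha -> take RIGHT -> alpha
Conflict count: 1

Answer: 1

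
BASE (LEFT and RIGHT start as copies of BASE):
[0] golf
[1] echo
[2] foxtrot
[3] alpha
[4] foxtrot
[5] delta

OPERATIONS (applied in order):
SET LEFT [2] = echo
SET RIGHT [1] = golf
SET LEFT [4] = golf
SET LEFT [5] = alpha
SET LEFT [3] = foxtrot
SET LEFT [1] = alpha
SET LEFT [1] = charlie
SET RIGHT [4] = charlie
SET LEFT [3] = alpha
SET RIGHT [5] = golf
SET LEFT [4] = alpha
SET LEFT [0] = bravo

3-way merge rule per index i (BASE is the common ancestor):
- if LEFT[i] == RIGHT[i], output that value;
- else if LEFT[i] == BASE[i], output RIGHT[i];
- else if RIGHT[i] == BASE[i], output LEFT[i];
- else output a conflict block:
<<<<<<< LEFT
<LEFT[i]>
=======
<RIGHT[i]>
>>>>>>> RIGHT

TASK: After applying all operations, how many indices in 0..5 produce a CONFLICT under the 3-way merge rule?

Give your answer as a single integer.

Final LEFT:  [bravo, charlie, echo, alpha, alpha, alpha]
Final RIGHT: [golf, golf, foxtrot, alpha, charlie, golf]
i=0: L=bravo, R=golf=BASE -> take LEFT -> bravo
i=1: BASE=echo L=charlie R=golf all differ -> CONFLICT
i=2: L=echo, R=foxtrot=BASE -> take LEFT -> echo
i=3: L=alpha R=alpha -> agree -> alpha
i=4: BASE=foxtrot L=alpha R=charlie all differ -> CONFLICT
i=5: BASE=delta L=alpha R=golf all differ -> CONFLICT
Conflict count: 3

Answer: 3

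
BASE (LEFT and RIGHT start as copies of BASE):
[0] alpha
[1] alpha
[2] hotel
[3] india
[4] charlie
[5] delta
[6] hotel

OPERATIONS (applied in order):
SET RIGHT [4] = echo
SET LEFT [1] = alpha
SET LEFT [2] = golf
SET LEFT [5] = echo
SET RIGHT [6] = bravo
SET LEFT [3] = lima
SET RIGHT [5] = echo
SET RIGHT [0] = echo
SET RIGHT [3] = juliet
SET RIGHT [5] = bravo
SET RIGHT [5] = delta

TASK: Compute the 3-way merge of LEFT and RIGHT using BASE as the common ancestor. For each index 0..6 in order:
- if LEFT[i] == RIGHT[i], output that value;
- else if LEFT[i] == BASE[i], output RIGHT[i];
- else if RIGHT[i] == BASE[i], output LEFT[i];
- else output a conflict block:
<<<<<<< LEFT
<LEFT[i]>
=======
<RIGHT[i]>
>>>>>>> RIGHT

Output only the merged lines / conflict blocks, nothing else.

Final LEFT:  [alpha, alpha, golf, lima, charlie, echo, hotel]
Final RIGHT: [echo, alpha, hotel, juliet, echo, delta, bravo]
i=0: L=alpha=BASE, R=echo -> take RIGHT -> echo
i=1: L=alpha R=alpha -> agree -> alpha
i=2: L=golf, R=hotel=BASE -> take LEFT -> golf
i=3: BASE=india L=lima R=juliet all differ -> CONFLICT
i=4: L=charlie=BASE, R=echo -> take RIGHT -> echo
i=5: L=echo, R=delta=BASE -> take LEFT -> echo
i=6: L=hotel=BASE, R=bravo -> take RIGHT -> bravo

Answer: echo
alpha
golf
<<<<<<< LEFT
lima
=======
juliet
>>>>>>> RIGHT
echo
echo
bravo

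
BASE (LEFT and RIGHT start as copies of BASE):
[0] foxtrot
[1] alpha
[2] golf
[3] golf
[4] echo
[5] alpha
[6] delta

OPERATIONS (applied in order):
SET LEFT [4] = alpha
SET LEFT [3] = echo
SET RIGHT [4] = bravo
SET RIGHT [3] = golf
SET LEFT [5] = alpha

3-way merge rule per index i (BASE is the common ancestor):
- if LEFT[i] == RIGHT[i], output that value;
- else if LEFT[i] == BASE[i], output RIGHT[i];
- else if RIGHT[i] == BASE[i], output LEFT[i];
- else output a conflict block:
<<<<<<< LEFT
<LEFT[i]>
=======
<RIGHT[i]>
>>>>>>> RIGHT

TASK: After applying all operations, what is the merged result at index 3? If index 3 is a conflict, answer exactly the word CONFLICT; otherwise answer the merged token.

Answer: echo

Derivation:
Final LEFT:  [foxtrot, alpha, golf, echo, alpha, alpha, delta]
Final RIGHT: [foxtrot, alpha, golf, golf, bravo, alpha, delta]
i=0: L=foxtrot R=foxtrot -> agree -> foxtrot
i=1: L=alpha R=alpha -> agree -> alpha
i=2: L=golf R=golf -> agree -> golf
i=3: L=echo, R=golf=BASE -> take LEFT -> echo
i=4: BASE=echo L=alpha R=bravo all differ -> CONFLICT
i=5: L=alpha R=alpha -> agree -> alpha
i=6: L=delta R=delta -> agree -> delta
Index 3 -> echo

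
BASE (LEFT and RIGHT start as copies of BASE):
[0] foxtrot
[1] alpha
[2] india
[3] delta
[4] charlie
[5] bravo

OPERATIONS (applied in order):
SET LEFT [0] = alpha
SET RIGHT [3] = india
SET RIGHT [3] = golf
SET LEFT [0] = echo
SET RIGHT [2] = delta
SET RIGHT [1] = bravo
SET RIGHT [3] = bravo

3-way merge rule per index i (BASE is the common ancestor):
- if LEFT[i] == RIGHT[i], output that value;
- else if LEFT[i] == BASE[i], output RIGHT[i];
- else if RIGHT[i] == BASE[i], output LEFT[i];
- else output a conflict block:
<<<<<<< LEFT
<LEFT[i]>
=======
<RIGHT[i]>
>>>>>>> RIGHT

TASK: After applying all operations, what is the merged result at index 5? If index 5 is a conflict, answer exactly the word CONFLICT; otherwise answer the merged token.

Final LEFT:  [echo, alpha, india, delta, charlie, bravo]
Final RIGHT: [foxtrot, bravo, delta, bravo, charlie, bravo]
i=0: L=echo, R=foxtrot=BASE -> take LEFT -> echo
i=1: L=alpha=BASE, R=bravo -> take RIGHT -> bravo
i=2: L=india=BASE, R=delta -> take RIGHT -> delta
i=3: L=delta=BASE, R=bravo -> take RIGHT -> bravo
i=4: L=charlie R=charlie -> agree -> charlie
i=5: L=bravo R=bravo -> agree -> bravo
Index 5 -> bravo

Answer: bravo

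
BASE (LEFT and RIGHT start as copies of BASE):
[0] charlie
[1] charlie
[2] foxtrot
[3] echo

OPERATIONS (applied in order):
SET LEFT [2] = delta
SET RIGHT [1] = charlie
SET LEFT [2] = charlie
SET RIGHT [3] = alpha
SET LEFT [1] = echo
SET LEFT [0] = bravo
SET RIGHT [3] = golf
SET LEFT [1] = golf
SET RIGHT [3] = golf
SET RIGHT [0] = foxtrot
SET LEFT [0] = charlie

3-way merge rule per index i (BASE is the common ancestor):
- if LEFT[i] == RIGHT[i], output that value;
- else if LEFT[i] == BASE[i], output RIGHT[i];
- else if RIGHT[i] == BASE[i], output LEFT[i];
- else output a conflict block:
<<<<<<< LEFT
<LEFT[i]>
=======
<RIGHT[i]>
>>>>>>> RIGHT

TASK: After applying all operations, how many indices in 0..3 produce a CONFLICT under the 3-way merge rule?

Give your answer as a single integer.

Answer: 0

Derivation:
Final LEFT:  [charlie, golf, charlie, echo]
Final RIGHT: [foxtrot, charlie, foxtrot, golf]
i=0: L=charlie=BASE, R=foxtrot -> take RIGHT -> foxtrot
i=1: L=golf, R=charlie=BASE -> take LEFT -> golf
i=2: L=charlie, R=foxtrot=BASE -> take LEFT -> charlie
i=3: L=echo=BASE, R=golf -> take RIGHT -> golf
Conflict count: 0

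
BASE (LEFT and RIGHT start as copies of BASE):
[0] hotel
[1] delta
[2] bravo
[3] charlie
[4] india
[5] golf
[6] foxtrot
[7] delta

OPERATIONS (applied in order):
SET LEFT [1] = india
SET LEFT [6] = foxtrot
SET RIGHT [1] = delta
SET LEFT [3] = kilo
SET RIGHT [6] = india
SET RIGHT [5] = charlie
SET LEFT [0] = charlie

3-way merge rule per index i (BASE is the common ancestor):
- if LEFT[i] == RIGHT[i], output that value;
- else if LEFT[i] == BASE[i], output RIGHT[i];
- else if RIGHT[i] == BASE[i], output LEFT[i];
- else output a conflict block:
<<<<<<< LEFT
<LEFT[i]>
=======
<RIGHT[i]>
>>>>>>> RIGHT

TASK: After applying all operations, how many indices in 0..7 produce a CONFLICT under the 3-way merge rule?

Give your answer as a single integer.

Answer: 0

Derivation:
Final LEFT:  [charlie, india, bravo, kilo, india, golf, foxtrot, delta]
Final RIGHT: [hotel, delta, bravo, charlie, india, charlie, india, delta]
i=0: L=charlie, R=hotel=BASE -> take LEFT -> charlie
i=1: L=india, R=delta=BASE -> take LEFT -> india
i=2: L=bravo R=bravo -> agree -> bravo
i=3: L=kilo, R=charlie=BASE -> take LEFT -> kilo
i=4: L=india R=india -> agree -> india
i=5: L=golf=BASE, R=charlie -> take RIGHT -> charlie
i=6: L=foxtrot=BASE, R=india -> take RIGHT -> india
i=7: L=delta R=delta -> agree -> delta
Conflict count: 0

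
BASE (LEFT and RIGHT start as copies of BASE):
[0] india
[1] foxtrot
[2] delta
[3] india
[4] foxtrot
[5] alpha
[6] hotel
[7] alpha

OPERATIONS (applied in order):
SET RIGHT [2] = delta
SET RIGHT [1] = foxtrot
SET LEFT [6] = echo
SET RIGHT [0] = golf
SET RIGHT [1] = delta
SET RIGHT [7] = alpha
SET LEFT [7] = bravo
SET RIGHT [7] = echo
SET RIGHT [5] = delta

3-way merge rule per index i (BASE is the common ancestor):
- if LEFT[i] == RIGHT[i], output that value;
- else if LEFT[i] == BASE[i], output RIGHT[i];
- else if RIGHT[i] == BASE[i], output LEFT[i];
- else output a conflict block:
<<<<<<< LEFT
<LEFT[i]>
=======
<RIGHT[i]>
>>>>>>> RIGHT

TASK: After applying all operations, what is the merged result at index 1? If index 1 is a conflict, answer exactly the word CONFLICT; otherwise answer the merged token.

Answer: delta

Derivation:
Final LEFT:  [india, foxtrot, delta, india, foxtrot, alpha, echo, bravo]
Final RIGHT: [golf, delta, delta, india, foxtrot, delta, hotel, echo]
i=0: L=india=BASE, R=golf -> take RIGHT -> golf
i=1: L=foxtrot=BASE, R=delta -> take RIGHT -> delta
i=2: L=delta R=delta -> agree -> delta
i=3: L=india R=india -> agree -> india
i=4: L=foxtrot R=foxtrot -> agree -> foxtrot
i=5: L=alpha=BASE, R=delta -> take RIGHT -> delta
i=6: L=echo, R=hotel=BASE -> take LEFT -> echo
i=7: BASE=alpha L=bravo R=echo all differ -> CONFLICT
Index 1 -> delta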